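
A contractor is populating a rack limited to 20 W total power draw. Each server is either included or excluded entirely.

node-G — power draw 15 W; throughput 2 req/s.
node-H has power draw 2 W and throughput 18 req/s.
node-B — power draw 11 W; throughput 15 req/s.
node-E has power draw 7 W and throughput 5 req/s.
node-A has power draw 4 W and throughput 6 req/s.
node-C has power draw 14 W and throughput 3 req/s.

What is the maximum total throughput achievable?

Allowing fractional choices, the relaxed optimum would be about 41.1, but servers are indivisible.
node-H + node-B + node-E: power draw 2 + 11 + 7 = 20 ≤ 20, throughput 18 + 15 + 5 = 38.
node-H + node-B: power draw 2 + 11 = 13 ≤ 20, throughput 18 + 15 = 33.
node-H + node-B + node-A: power draw 2 + 11 + 4 = 17 ≤ 20, throughput 18 + 15 + 6 = 39.
Best is node-H, node-B, and node-A with total throughput 39.

39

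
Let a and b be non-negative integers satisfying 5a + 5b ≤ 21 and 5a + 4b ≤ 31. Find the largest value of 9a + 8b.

36

Relaxing integrality, the LP optimum is 37.80 at (a,b) = (4.2, 0), which is not an integer point.
(a,b)=(4,0): 5·4+5·0=20≤21, 5·4+4·0=20≤31, objective 36.
(a,b)=(3,1): 5·3+5·1=20≤21, 5·3+4·1=19≤31, objective 35.
No feasible integer point exceeds 36.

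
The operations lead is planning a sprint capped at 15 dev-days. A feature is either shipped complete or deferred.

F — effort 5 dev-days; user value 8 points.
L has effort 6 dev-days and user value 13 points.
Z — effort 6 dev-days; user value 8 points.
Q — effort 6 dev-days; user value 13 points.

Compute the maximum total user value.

26

F + L: effort 5 + 6 = 11 ≤ 15, user value 8 + 13 = 21.
L + Q: effort 6 + 6 = 12 ≤ 15, user value 13 + 13 = 26.
F + Q: effort 5 + 6 = 11 ≤ 15, user value 8 + 13 = 21.
Best is L and Q with total user value 26.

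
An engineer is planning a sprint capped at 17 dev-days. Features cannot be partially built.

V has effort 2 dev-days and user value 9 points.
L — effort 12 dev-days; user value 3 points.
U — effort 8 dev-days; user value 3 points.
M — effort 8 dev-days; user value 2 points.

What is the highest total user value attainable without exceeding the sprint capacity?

V + U: effort 2 + 8 = 10 ≤ 17, user value 9 + 3 = 12.
V + L: effort 2 + 12 = 14 ≤ 17, user value 9 + 3 = 12.
V + M: effort 2 + 8 = 10 ≤ 17, user value 9 + 2 = 11.
The maximum user value is 12; one optimal choice is V and U.

12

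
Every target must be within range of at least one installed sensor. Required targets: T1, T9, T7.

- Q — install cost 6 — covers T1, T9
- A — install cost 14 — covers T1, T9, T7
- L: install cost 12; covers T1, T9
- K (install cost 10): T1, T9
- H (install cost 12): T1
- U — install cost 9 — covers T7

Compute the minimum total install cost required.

The greedy cost-per-new-target heuristic would pick Q and U for 15, but a cheaper cover exists.
A alone covers T1, T9, T7 — every target.
Total install cost: 14.
No cover costs less than 14.

14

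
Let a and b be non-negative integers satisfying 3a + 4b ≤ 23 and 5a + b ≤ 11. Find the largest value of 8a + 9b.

The continuous relaxation peaks at (1.24, 4.82) with value 53.29; rounding to a feasible lattice point costs some objective.
(a,b)=(1,5): 3·1+4·5=23≤23, 5·1+1·5=10≤11, objective 53.
(a,b)=(0,5): 3·0+4·5=20≤23, 5·0+1·5=5≤11, objective 45.
(a,b)=(1,4): 3·1+4·4=19≤23, 5·1+1·4=9≤11, objective 44.
(a,b)=(0,4): 3·0+4·4=16≤23, 5·0+1·4=4≤11, objective 36.
The best lattice point is (1,5), giving 53.

53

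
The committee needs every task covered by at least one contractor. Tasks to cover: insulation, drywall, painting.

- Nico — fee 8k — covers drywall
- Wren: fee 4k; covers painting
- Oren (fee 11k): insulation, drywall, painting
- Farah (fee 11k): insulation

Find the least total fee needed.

Oren alone covers insulation, drywall, painting — every task.
Total fee: 11.
No cover costs less than 11.

11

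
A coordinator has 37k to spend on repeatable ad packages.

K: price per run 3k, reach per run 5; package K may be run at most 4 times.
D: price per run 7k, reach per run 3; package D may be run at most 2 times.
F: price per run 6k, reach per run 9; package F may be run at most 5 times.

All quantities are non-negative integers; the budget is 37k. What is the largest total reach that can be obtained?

56

4×K and 4×F: price 36 ≤ 37, reach 4·5 + 4·9 = 56.
2×K and 5×F: price 36 ≤ 37, reach 2·5 + 5·9 = 55.
Best is 56.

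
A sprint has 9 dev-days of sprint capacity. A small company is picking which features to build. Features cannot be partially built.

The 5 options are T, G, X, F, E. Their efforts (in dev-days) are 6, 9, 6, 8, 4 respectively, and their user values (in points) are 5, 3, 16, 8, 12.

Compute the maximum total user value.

This is a 0-1 knapsack instance.
F: effort 8 ≤ 9, user value 8.
X: effort 6 ≤ 9, user value 16.
E: effort 4 ≤ 9, user value 12.
Best is X with total user value 16.

16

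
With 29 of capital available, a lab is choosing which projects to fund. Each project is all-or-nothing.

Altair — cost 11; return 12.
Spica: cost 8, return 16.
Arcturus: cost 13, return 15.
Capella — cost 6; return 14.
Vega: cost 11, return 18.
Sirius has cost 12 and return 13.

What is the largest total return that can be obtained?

Take Spica, Capella, and Vega: cost 8 + 6 + 11 = 25 ≤ 29, return 16 + 14 + 18 = 48.
No other feasible combination does better.

48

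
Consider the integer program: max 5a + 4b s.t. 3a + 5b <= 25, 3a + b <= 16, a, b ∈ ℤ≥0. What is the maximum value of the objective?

(a,b)=(5,1): 3·5+5·1=20≤25, 3·5+1·1=16≤16, objective 29.
(a,b)=(4,2): 3·4+5·2=22≤25, 3·4+1·2=14≤16, objective 28.
(a,b)=(3,3): 3·3+5·3=24≤25, 3·3+1·3=12≤16, objective 27.
Maximum is 29 at (a,b)=(5,1).

29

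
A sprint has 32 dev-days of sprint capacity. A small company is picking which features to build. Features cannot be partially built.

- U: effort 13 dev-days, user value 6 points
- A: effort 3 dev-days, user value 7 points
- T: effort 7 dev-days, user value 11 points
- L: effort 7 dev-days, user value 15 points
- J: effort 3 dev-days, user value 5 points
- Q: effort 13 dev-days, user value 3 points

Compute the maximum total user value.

39

Allowing fractional choices, the relaxed optimum would be about 43.5, but features are indivisible.
U + A + T + L: effort 13 + 3 + 7 + 7 = 30 ≤ 32, user value 6 + 7 + 11 + 15 = 39.
A + T + L + J: effort 3 + 7 + 7 + 3 = 20 ≤ 32, user value 7 + 11 + 15 + 5 = 38.
Best is U, A, T, and L with total user value 39.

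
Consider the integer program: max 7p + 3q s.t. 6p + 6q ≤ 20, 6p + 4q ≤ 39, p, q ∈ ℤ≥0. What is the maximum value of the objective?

21

Relaxing integrality, the LP optimum is 23.33 at (p,q) = (3.33, 0), which is not an integer point.
(p,q)=(3,0) is feasible, giving 21.
(p,q)=(2,1) is feasible, giving 17.
(p,q)=(2,0) is feasible, giving 14.
Maximum is 21 at (p,q)=(3,0).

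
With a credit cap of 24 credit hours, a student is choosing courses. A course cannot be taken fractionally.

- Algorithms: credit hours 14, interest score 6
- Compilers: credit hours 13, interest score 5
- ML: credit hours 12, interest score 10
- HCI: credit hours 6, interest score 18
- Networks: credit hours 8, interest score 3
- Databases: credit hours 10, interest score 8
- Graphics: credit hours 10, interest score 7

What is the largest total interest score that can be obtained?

29

This is an integer program with binary decision variables.
Allowing fractional choices, the relaxed optimum would be about 32.8, but courses are indivisible.
HCI + Networks + Graphics: credit hours 6 + 8 + 10 = 24 ≤ 24, interest score 18 + 3 + 7 = 28.
ML + HCI: credit hours 12 + 6 = 18 ≤ 24, interest score 10 + 18 = 28.
HCI + Networks + Databases: credit hours 6 + 8 + 10 = 24 ≤ 24, interest score 18 + 3 + 8 = 29.
Best is HCI, Networks, and Databases with total interest score 29.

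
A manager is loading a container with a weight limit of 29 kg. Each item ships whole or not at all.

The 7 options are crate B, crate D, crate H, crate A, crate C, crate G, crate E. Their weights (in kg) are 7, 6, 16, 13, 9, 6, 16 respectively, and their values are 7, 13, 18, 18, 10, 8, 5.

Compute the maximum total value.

Allowing fractional choices, the relaxed optimum would be about 43.5, but items are indivisible.
crate D + crate A + crate C: weight 6 + 13 + 9 = 28 ≤ 29, value 13 + 18 + 10 = 41.
crate D + crate A + crate G: weight 6 + 13 + 6 = 25 ≤ 29, value 13 + 18 + 8 = 39.
crate D + crate H + crate G: weight 6 + 16 + 6 = 28 ≤ 29, value 13 + 18 + 8 = 39.
Best is crate D, crate A, and crate C with total value 41.

41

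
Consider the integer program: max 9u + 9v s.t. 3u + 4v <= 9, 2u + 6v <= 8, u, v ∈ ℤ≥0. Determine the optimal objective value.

(u,v)=(3,0): 3·3+4·0=9≤9, 2·3+6·0=6≤8, objective 27.
(u,v)=(2,0): 3·2+4·0=6≤9, 2·2+6·0=4≤8, objective 18.
Maximum is 27 at (u,v)=(3,0).

27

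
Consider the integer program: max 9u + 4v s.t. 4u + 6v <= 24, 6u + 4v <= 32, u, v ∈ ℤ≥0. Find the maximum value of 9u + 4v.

(u,v)=(5,0): 4·5+6·0=20≤24, 6·5+4·0=30≤32, objective 45.
(u,v)=(4,1): 4·4+6·1=22≤24, 6·4+4·1=28≤32, objective 40.
(u,v)=(4,0): 4·4+6·0=16≤24, 6·4+4·0=24≤32, objective 36.
Maximum is 45 at (u,v)=(5,0).

45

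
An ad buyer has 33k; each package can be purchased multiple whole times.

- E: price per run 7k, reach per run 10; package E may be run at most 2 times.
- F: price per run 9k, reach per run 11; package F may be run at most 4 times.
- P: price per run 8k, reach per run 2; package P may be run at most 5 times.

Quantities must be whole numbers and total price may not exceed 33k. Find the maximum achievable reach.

42

This is a bounded integer knapsack.
E has the best ratio (10/7); taking only E gives at most 2×10 = 20 (stopped by the supply cap of 2).
Mixing does better — 2×E and 2×F: price 32 ≤ 33, reach 2·10 + 2·11 = 42.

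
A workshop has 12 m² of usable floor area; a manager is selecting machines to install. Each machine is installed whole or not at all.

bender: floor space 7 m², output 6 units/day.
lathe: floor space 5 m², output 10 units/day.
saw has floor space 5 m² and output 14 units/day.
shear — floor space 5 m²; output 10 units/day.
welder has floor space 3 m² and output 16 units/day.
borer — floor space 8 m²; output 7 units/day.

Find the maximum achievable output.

30

Allowing fractional choices, the relaxed optimum would be about 38.0, but machines are indivisible.
saw + welder: floor space 5 + 3 = 8 ≤ 12, output 14 + 16 = 30.
shear + welder: floor space 5 + 3 = 8 ≤ 12, output 10 + 16 = 26.
lathe + welder: floor space 5 + 3 = 8 ≤ 12, output 10 + 16 = 26.
Best is saw and welder with total output 30.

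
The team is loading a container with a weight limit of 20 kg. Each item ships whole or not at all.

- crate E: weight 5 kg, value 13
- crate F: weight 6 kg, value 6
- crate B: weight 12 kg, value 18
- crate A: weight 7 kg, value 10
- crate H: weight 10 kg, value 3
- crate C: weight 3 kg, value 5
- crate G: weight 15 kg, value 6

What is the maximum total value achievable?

This is a 0-1 knapsack instance.
Take crate E, crate B, and crate C: weight 5 + 12 + 3 = 20 ≤ 20, value 13 + 18 + 5 = 36.
No other feasible combination does better.

36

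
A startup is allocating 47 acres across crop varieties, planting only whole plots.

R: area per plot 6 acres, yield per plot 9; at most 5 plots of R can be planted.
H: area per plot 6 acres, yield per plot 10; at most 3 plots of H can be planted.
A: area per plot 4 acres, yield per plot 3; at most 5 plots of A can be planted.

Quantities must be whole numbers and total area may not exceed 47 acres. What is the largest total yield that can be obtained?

This is a bounded integer knapsack.
H has the best ratio (10/6); taking only H gives at most 3×10 = 30 (stopped by the supply cap of 3).
Mixing does better — 4×R, 3×H, and 1×A: area 46 ≤ 47, yield 4·9 + 3·10 + 1·3 = 69.

69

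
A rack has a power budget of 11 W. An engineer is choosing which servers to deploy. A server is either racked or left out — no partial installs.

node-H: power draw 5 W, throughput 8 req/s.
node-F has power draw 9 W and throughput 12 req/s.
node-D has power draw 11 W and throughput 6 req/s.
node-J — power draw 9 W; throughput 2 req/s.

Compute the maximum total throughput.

12

node-H: power draw 5 ≤ 11, throughput 8.
node-D: power draw 11 ≤ 11, throughput 6.
node-F: power draw 9 ≤ 11, throughput 12.
Best is node-F with total throughput 12.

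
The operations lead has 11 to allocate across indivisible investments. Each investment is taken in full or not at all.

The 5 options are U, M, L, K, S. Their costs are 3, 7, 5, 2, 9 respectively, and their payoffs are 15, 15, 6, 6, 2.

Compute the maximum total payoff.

30

Allowing fractional choices, the relaxed optimum would be about 33.9, but investments are indivisible.
U + M: cost 3 + 7 = 10 ≤ 11, payoff 15 + 15 = 30.
U + L + K: cost 3 + 5 + 2 = 10 ≤ 11, payoff 15 + 6 + 6 = 27.
U + K: cost 3 + 2 = 5 ≤ 11, payoff 15 + 6 = 21.
Best is U and M with total payoff 30.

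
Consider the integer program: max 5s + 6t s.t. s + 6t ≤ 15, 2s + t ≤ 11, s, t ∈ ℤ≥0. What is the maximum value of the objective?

31

(s,t)=(5,1): 1·5+6·1=11≤15, 2·5+1·1=11≤11, objective 31.
(s,t)=(3,2): 1·3+6·2=15≤15, 2·3+1·2=8≤11, objective 27.
(s,t)=(4,1): 1·4+6·1=10≤15, 2·4+1·1=9≤11, objective 26.
The best lattice point is (5,1), giving 31.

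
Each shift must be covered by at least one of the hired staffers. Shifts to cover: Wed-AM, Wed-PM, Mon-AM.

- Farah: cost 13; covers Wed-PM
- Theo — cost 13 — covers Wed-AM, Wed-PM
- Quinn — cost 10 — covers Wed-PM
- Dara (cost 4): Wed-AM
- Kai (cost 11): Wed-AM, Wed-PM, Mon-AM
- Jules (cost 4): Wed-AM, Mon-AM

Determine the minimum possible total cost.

11

Kai alone covers Wed-AM, Wed-PM, Mon-AM — every shift.
Total cost: 11.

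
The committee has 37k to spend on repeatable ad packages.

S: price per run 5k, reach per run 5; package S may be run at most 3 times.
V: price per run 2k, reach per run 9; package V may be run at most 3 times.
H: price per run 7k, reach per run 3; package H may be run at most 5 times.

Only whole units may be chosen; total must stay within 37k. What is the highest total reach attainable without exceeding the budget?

V has the best ratio (9/2); taking only V gives at most 3×9 = 27 (stopped by the supply cap of 3).
Mixing does better — 3×S, 3×V, and 2×H: price 35 ≤ 37, reach 3·5 + 3·9 + 2·3 = 48.

48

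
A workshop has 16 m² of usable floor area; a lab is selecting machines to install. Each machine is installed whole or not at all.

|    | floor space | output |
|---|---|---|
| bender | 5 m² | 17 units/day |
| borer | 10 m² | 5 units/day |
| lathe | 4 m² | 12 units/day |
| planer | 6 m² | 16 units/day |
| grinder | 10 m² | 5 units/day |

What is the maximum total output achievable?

Take bender, lathe, and planer: floor space 5 + 4 + 6 = 15 ≤ 16, output 17 + 12 + 16 = 45.
No other feasible combination does better.

45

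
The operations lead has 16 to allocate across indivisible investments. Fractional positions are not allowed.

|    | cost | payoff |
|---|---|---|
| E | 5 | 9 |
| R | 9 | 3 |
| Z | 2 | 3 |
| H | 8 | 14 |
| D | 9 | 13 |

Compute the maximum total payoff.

26

Take E, Z, and H: cost 5 + 2 + 8 = 15 ≤ 16, payoff 9 + 3 + 14 = 26.
No other feasible combination does better.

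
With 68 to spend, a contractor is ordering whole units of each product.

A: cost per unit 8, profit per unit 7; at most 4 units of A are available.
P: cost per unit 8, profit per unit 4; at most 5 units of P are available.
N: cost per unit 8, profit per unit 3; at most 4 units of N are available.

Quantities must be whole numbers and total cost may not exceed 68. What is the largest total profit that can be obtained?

44

A has the best ratio (7/8); taking only A gives at most 4×7 = 28 (stopped by the supply cap of 4).
Mixing does better — 4×A and 4×P: cost 64 ≤ 68, profit 4·7 + 4·4 = 44.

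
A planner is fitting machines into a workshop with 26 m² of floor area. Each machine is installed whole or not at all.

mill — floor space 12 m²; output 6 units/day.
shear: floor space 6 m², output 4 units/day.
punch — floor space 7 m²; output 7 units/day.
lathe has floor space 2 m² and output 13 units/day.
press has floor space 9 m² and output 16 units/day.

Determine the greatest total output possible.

This is a 0-1 knapsack instance.
Allowing fractional choices, the relaxed optimum would be about 41.0, but machines are indivisible.
shear + punch + lathe + press: floor space 6 + 7 + 2 + 9 = 24 ≤ 26, output 4 + 7 + 13 + 16 = 40.
punch + lathe + press: floor space 7 + 2 + 9 = 18 ≤ 26, output 7 + 13 + 16 = 36.
mill + lathe + press: floor space 12 + 2 + 9 = 23 ≤ 26, output 6 + 13 + 16 = 35.
Best is shear, punch, lathe, and press with total output 40.

40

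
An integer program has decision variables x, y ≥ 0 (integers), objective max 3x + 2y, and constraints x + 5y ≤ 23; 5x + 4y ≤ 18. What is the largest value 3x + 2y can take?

The continuous relaxation peaks at (3.6, 0) with value 10.80; rounding to a feasible lattice point costs some objective.
(x,y)=(2,2): 1·2+5·2=12≤23, 5·2+4·2=18≤18, objective 10.
(x,y)=(3,0): 1·3+5·0=3≤23, 5·3+4·0=15≤18, objective 9.
(x,y)=(1,3): 1·1+5·3=16≤23, 5·1+4·3=17≤18, objective 9.
No feasible integer point exceeds 10.

10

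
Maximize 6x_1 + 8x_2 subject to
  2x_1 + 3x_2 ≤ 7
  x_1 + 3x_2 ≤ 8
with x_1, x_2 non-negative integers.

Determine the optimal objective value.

(x_1,x_2)=(2,1): 2·2+3·1=7≤7, 1·2+3·1=5≤8, objective 20.
(x_1,x_2)=(3,0): 2·3+3·0=6≤7, 1·3+3·0=3≤8, objective 18.
(x_1,x_2)=(1,1): 2·1+3·1=5≤7, 1·1+3·1=4≤8, objective 14.
Maximum is 20 at (x_1,x_2)=(2,1).

20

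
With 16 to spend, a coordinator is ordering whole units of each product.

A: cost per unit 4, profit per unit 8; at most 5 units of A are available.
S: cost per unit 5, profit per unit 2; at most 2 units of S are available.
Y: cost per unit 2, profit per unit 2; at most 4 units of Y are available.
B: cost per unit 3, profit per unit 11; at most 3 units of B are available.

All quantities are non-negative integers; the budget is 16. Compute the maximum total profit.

This is a bounded integer knapsack.
B has the best ratio (11/3); taking only B gives at most 3×11 = 33 (stopped by the supply cap of 3).
Mixing does better — 1×A, 1×Y, and 3×B: cost 15 ≤ 16, profit 1·8 + 1·2 + 3·11 = 43.

43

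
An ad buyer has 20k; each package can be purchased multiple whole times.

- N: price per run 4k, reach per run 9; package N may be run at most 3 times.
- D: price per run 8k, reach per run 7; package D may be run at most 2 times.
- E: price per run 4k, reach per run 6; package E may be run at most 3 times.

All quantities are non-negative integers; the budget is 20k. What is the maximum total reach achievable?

This is a bounded integer knapsack.
3×N and 2×E: price 20 ≤ 20, reach 3·9 + 2·6 = 39.
2×N and 3×E: price 20 ≤ 20, reach 2·9 + 3·6 = 36.
Best is 39.

39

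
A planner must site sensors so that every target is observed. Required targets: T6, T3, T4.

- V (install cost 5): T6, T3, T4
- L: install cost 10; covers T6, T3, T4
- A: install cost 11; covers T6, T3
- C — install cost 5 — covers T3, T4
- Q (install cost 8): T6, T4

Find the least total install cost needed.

5

V alone covers T6, T3, T4 — every target.
Total install cost: 5.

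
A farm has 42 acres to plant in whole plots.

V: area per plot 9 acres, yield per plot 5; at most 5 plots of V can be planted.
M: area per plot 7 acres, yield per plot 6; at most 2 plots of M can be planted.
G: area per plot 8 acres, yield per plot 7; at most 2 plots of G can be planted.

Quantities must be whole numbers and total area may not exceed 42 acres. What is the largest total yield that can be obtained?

This is a bounded integer knapsack.
Take 1×V, 2×M, and 2×G: area 39 ≤ 42, yield 1·5 + 2·6 + 2·7 = 31.
G has the best ratio (7/8) and is taken to its limit of 2; remaining capacity is filled optimally with the others.

31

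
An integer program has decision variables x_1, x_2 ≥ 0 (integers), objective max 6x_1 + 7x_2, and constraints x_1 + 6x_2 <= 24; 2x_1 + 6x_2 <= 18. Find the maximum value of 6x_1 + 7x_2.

54

(x_1,x_2)=(9,0): 1·9+6·0=9≤24, 2·9+6·0=18≤18, objective 54.
(x_1,x_2)=(8,0): 1·8+6·0=8≤24, 2·8+6·0=16≤18, objective 48.
The best lattice point is (9,0), giving 54.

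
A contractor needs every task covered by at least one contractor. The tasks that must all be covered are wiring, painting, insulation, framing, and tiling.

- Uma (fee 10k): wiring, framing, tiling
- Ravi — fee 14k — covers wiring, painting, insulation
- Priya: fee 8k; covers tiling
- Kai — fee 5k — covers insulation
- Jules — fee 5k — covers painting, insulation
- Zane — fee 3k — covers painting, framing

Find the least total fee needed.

The greedy cost-per-new-task heuristic would pick Zane, Uma, and Kai for 18, but a cheaper cover exists.
Choose Uma and Jules: together they cover wiring, painting, insulation, framing, tiling — every task.
Total fee: 10 + 5 = 15.
No cover costs less than 15.

15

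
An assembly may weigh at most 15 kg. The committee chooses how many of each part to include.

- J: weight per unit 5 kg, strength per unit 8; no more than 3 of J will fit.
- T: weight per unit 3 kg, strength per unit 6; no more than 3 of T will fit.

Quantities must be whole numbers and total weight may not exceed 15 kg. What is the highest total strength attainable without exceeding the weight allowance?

This is a bounded integer knapsack.
3×J: weight 15 ≤ 15, strength 3·8 = 24.
1×J and 3×T: weight 14 ≤ 15, strength 1·8 + 3·6 = 26.
Best is 26.

26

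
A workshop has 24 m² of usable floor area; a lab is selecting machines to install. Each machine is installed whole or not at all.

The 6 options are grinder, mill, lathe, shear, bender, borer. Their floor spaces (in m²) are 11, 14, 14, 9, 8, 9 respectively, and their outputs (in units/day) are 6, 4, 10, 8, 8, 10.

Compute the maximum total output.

This is a 0-1 knapsack instance.
Take lathe and borer: floor space 14 + 9 = 23 ≤ 24, output 10 + 10 = 20.
No other feasible combination does better.

20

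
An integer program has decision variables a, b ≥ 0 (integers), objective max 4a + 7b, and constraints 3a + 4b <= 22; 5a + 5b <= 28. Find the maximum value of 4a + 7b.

The continuous relaxation peaks at (0, 5.5) with value 38.50; rounding to a feasible lattice point costs some objective.
(a,b)=(0,5) is feasible, giving 35.
(a,b)=(1,4) is feasible, giving 32.
(a,b)=(0,4) is feasible, giving 28.
No feasible integer point exceeds 35.

35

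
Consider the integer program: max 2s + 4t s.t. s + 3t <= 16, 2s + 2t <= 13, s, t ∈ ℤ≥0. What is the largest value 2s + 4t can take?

22

The continuous relaxation peaks at (1.75, 4.75) with value 22.50; rounding to a feasible lattice point costs some objective.
(s,t)=(1,5): 1·1+3·5=16≤16, 2·1+2·5=12≤13, objective 22.
(s,t)=(2,4): 1·2+3·4=14≤16, 2·2+2·4=12≤13, objective 20.
(s,t)=(0,5): 1·0+3·5=15≤16, 2·0+2·5=10≤13, objective 20.
Maximum is 22 at (s,t)=(1,5).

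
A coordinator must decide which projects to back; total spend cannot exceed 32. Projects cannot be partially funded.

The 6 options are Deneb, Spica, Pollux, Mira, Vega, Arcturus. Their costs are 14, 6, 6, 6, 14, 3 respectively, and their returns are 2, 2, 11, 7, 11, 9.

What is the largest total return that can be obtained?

38

Allowing fractional choices, the relaxed optimum would be about 39.0, but projects are indivisible.
Pollux + Vega + Arcturus: cost 6 + 14 + 3 = 23 ≤ 32, return 11 + 11 + 9 = 31.
Pollux + Mira + Vega + Arcturus: cost 6 + 6 + 14 + 3 = 29 ≤ 32, return 11 + 7 + 11 + 9 = 38.
Spica + Pollux + Vega + Arcturus: cost 6 + 6 + 14 + 3 = 29 ≤ 32, return 2 + 11 + 11 + 9 = 33.
Best is Pollux, Mira, Vega, and Arcturus with total return 38.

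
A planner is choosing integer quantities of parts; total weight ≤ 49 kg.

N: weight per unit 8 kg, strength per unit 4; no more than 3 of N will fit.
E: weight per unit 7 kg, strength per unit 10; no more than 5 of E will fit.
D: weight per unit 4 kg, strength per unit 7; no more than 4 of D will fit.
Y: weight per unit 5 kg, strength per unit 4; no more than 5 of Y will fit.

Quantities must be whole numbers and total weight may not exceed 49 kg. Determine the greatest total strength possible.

D has the best ratio (7/4); taking only D gives at most 4×7 = 28 (stopped by the supply cap of 4).
Mixing does better — 4×E, 4×D, and 1×Y: weight 49 ≤ 49, strength 4·10 + 4·7 + 1·4 = 72.

72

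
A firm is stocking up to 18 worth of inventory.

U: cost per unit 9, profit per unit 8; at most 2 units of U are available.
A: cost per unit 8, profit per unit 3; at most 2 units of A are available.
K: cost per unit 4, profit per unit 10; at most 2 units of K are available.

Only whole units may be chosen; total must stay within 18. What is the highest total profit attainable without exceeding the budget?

Take 1×U and 2×K: cost 17 ≤ 18, profit 1·8 + 2·10 = 28.
K has the best ratio (10/4) and is taken to its limit of 2; remaining capacity is filled optimally with the others.

28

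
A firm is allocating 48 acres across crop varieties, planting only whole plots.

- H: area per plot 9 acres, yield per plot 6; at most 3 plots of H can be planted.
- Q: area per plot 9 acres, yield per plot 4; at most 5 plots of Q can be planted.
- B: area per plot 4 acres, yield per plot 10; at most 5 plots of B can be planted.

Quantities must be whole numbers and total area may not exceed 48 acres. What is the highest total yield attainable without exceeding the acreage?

68

Take 3×H and 5×B: area 47 ≤ 48, yield 3·6 + 5·10 = 68.
B has the best ratio (10/4) and is taken to its limit of 5; remaining capacity is filled optimally with the others.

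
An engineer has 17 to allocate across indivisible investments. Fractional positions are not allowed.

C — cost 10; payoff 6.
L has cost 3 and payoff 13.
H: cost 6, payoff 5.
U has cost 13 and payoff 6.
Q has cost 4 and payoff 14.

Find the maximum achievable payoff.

33

L + Q: cost 3 + 4 = 7 ≤ 17, payoff 13 + 14 = 27.
L + H + Q: cost 3 + 6 + 4 = 13 ≤ 17, payoff 13 + 5 + 14 = 32.
C + L + Q: cost 10 + 3 + 4 = 17 ≤ 17, payoff 6 + 13 + 14 = 33.
Best is C, L, and Q with total payoff 33.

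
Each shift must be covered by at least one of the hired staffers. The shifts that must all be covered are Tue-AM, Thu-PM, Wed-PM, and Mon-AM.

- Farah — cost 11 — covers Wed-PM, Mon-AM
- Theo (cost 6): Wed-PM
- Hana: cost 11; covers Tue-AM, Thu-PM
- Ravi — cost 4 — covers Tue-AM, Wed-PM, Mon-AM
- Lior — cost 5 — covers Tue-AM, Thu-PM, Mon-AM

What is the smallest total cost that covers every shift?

9

Choose Ravi and Lior: together they cover Tue-AM, Thu-PM, Wed-PM, Mon-AM — every shift.
Total cost: 4 + 5 = 9.
No cover costs less than 9.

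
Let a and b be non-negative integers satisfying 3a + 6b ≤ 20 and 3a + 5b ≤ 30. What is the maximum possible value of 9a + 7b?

54

(a,b)=(6,0): 3·6+6·0=18≤20, 3·6+5·0=18≤30, objective 54.
(a,b)=(5,0): 3·5+6·0=15≤20, 3·5+5·0=15≤30, objective 45.
No feasible integer point exceeds 54.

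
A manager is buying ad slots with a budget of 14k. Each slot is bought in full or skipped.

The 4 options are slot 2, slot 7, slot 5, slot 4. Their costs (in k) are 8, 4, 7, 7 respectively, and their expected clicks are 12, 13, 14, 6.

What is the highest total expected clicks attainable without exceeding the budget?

Treat it as a binary knapsack problem.
Take slot 7 and slot 5: cost 4 + 7 = 11 ≤ 14, expected clicks 13 + 14 = 27.
No other feasible combination does better.

27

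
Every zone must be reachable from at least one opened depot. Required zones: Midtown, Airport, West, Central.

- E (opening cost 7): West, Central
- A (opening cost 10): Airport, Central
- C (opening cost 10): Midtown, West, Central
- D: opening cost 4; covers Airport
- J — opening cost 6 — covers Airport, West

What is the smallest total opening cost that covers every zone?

14

This is an integer covering problem.
The greedy cost-per-new-zone heuristic would pick J and C for 16, but a cheaper cover exists.
Choose C and D: together they cover Midtown, Airport, West, Central — every zone.
Total opening cost: 10 + 4 = 14.
No cover costs less than 14.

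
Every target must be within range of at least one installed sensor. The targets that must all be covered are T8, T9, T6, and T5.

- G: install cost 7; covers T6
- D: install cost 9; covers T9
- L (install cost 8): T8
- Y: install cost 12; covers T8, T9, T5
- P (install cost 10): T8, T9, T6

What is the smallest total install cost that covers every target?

The greedy cost-per-new-target heuristic would pick P and Y for 22, but a cheaper cover exists.
Choose G and Y: together they cover T8, T9, T6, T5 — every target.
Total install cost: 7 + 12 = 19.
No cover costs less than 19.

19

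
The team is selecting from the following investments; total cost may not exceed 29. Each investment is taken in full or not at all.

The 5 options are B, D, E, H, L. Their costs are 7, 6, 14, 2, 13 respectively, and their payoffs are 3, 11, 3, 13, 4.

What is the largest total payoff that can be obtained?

31

Treat it as a binary knapsack problem.
Allowing fractional choices, the relaxed optimum would be about 31.2, but investments are indivisible.
B + D + H + L: cost 7 + 6 + 2 + 13 = 28 ≤ 29, payoff 3 + 11 + 13 + 4 = 31.
B + D + E + H: cost 7 + 6 + 14 + 2 = 29 ≤ 29, payoff 3 + 11 + 3 + 13 = 30.
Best is B, D, H, and L with total payoff 31.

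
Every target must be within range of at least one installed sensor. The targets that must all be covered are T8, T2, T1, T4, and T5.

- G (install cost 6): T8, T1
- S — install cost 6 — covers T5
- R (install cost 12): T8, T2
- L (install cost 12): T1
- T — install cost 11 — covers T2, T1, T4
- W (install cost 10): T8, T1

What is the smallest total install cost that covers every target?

23

Choose G, S, and T: together they cover T8, T2, T1, T4, T5 — every target.
Total install cost: 6 + 6 + 11 = 23.
No cover costs less than 23.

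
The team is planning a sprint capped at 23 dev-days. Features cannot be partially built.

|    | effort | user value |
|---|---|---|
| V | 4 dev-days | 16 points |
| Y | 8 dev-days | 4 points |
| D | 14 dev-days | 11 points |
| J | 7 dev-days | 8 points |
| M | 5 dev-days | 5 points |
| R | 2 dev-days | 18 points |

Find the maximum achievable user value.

47

V + D + R: effort 4 + 14 + 2 = 20 ≤ 23, user value 16 + 11 + 18 = 45.
V + Y + J + R: effort 4 + 8 + 7 + 2 = 21 ≤ 23, user value 16 + 4 + 8 + 18 = 46.
V + J + M + R: effort 4 + 7 + 5 + 2 = 18 ≤ 23, user value 16 + 8 + 5 + 18 = 47.
Best is V, J, M, and R with total user value 47.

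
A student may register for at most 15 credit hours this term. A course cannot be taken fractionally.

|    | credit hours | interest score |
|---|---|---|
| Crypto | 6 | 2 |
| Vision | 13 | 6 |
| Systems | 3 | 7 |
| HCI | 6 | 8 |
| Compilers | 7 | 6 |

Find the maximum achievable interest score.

17

Take Crypto, Systems, and HCI: credit hours 6 + 3 + 6 = 15 ≤ 15, interest score 2 + 7 + 8 = 17.
No other feasible combination does better.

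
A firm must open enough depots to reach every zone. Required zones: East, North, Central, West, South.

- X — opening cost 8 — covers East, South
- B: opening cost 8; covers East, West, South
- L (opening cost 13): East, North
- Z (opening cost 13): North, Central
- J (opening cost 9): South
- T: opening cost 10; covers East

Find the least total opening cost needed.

Choose B and Z: together they cover East, North, Central, West, South — every zone.
Total opening cost: 8 + 13 = 21.
No cover costs less than 21.

21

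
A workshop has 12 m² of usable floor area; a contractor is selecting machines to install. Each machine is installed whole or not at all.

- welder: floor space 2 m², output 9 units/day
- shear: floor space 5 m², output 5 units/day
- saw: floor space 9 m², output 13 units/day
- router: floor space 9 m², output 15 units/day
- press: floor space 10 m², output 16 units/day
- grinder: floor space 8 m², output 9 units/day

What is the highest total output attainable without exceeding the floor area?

25

welder + saw: floor space 2 + 9 = 11 ≤ 12, output 9 + 13 = 22.
welder + press: floor space 2 + 10 = 12 ≤ 12, output 9 + 16 = 25.
welder + router: floor space 2 + 9 = 11 ≤ 12, output 9 + 15 = 24.
Best is welder and press with total output 25.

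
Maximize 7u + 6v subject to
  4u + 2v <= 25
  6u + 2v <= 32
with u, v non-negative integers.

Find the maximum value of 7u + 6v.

The continuous relaxation peaks at (0, 12.5) with value 75.00; rounding to a feasible lattice point costs some objective.
(u,v)=(0,12) is feasible, giving 72.
(u,v)=(0,11) is feasible, giving 66.
The best lattice point is (0,12), giving 72.

72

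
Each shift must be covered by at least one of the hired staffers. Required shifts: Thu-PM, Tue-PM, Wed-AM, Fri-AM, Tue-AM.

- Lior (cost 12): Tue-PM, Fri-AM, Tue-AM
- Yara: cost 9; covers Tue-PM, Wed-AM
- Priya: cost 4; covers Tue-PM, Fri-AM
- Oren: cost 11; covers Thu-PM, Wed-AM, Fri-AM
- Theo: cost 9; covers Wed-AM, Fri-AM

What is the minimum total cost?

23

The greedy cost-per-new-shift heuristic would pick Priya, Oren, and Lior for 27, but a cheaper cover exists.
Choose Lior and Oren: together they cover Thu-PM, Tue-PM, Wed-AM, Fri-AM, Tue-AM — every shift.
Total cost: 12 + 11 = 23.
No cover costs less than 23.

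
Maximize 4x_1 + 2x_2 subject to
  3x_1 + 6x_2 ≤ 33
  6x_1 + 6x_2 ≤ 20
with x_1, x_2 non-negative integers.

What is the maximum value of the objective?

The continuous relaxation peaks at (3.33, 0) with value 13.33; rounding to a feasible lattice point costs some objective.
(x_1,x_2)=(3,0): 3·3+6·0=9≤33, 6·3+6·0=18≤20, objective 12.
(x_1,x_2)=(2,1): 3·2+6·1=12≤33, 6·2+6·1=18≤20, objective 10.
No feasible integer point exceeds 12.

12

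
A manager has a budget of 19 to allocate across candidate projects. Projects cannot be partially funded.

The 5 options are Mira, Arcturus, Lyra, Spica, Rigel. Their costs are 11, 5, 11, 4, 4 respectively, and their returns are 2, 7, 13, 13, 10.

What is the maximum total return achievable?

Lyra + Spica + Rigel: cost 11 + 4 + 4 = 19 ≤ 19, return 13 + 13 + 10 = 36.
Arcturus + Spica + Rigel: cost 5 + 4 + 4 = 13 ≤ 19, return 7 + 13 + 10 = 30.
Best is Lyra, Spica, and Rigel with total return 36.

36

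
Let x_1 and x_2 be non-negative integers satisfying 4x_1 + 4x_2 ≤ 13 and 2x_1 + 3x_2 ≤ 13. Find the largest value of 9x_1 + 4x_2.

The continuous relaxation peaks at (3.25, 0) with value 29.25; rounding to a feasible lattice point costs some objective.
(x_1,x_2)=(3,0): 4·3+4·0=12≤13, 2·3+3·0=6≤13, objective 27.
(x_1,x_2)=(2,1): 4·2+4·1=12≤13, 2·2+3·1=7≤13, objective 22.
(x_1,x_2)=(2,0): 4·2+4·0=8≤13, 2·2+3·0=4≤13, objective 18.
The best lattice point is (3,0), giving 27.

27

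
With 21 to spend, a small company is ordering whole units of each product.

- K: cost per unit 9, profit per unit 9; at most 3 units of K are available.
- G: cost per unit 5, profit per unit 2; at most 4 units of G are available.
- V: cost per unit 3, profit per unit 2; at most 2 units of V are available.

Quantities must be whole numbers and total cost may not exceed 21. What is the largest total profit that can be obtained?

This is a bounded integer knapsack.
K has the best ratio (9/9); taking only K gives at most 2×9 = 18 (stopped by the cost limit).
Mixing does better — 2×K and 1×V: cost 21 ≤ 21, profit 2·9 + 1·2 = 20.

20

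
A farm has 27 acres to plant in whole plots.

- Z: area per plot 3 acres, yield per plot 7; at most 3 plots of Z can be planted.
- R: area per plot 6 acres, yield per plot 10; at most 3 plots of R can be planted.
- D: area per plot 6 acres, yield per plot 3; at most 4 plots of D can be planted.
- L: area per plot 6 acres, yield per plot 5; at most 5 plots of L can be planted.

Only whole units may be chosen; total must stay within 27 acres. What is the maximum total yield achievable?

Take 3×Z and 3×R: area 27 ≤ 27, yield 3·7 + 3·10 = 51.
Z has the best ratio (7/3) and is taken to its limit of 3; remaining capacity is filled optimally with the others.

51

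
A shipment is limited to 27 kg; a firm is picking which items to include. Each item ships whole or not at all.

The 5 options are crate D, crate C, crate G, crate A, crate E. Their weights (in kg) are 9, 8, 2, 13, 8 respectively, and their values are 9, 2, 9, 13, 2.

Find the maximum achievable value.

31

Take crate D, crate G, and crate A: weight 9 + 2 + 13 = 24 ≤ 27, value 9 + 9 + 13 = 31.
No other feasible combination does better.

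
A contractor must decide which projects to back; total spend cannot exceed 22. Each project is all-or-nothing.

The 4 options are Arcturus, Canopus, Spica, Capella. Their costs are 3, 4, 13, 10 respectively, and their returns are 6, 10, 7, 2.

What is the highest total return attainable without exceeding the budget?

Allowing fractional choices, the relaxed optimum would be about 23.4, but projects are indivisible.
Canopus + Spica: cost 4 + 13 = 17 ≤ 22, return 10 + 7 = 17.
Arcturus + Canopus + Capella: cost 3 + 4 + 10 = 17 ≤ 22, return 6 + 10 + 2 = 18.
Arcturus + Canopus + Spica: cost 3 + 4 + 13 = 20 ≤ 22, return 6 + 10 + 7 = 23.
Best is Arcturus, Canopus, and Spica with total return 23.

23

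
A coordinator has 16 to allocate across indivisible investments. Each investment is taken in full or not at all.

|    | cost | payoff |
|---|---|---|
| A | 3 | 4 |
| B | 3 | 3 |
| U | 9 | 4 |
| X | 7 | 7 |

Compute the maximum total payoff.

A + X: cost 3 + 7 = 10 ≤ 16, payoff 4 + 7 = 11.
A + B + X: cost 3 + 3 + 7 = 13 ≤ 16, payoff 4 + 3 + 7 = 14.
Best is A, B, and X with total payoff 14.

14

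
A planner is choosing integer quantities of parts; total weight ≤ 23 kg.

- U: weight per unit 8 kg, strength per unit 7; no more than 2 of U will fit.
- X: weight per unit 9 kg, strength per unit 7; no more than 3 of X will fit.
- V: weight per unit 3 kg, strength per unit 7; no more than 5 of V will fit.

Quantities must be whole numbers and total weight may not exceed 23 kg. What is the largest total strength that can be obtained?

V has the best ratio (7/3); taking only V gives at most 5×7 = 35 (stopped by the supply cap of 5).
Mixing does better — 1×U and 5×V: weight 23 ≤ 23, strength 1·7 + 5·7 = 42.

42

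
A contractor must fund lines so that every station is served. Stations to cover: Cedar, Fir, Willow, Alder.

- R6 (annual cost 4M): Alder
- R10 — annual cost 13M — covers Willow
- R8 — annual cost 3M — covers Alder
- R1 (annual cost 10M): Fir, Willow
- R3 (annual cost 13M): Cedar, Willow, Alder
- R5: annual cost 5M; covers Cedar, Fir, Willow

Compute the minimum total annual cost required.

Choose R8 and R5: together they cover Cedar, Fir, Willow, Alder — every station.
Total annual cost: 3 + 5 = 8.
No cover costs less than 8.

8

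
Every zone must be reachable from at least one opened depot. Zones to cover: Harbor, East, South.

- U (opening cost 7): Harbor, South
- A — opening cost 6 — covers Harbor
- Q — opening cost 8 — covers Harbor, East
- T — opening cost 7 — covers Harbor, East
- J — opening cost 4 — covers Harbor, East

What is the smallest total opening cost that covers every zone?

Choose U and J: together they cover Harbor, East, South — every zone.
Total opening cost: 7 + 4 = 11.
No cover costs less than 11.

11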